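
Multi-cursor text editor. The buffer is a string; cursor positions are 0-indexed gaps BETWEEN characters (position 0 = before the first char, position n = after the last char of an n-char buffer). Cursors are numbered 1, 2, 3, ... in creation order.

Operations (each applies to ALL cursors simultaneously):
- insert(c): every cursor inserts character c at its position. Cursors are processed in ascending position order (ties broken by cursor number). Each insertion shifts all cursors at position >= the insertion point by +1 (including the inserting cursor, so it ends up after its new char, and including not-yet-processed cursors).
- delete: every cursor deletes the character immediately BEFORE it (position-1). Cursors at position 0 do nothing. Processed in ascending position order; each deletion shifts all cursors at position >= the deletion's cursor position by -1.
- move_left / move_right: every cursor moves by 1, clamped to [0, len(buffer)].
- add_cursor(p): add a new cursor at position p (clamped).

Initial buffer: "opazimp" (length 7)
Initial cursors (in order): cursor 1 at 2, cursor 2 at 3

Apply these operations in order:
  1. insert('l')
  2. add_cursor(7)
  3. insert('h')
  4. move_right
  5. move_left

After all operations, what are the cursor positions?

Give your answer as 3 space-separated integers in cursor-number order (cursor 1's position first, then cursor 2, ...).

Answer: 4 7 10

Derivation:
After op 1 (insert('l')): buffer="oplalzimp" (len 9), cursors c1@3 c2@5, authorship ..1.2....
After op 2 (add_cursor(7)): buffer="oplalzimp" (len 9), cursors c1@3 c2@5 c3@7, authorship ..1.2....
After op 3 (insert('h')): buffer="oplhalhzihmp" (len 12), cursors c1@4 c2@7 c3@10, authorship ..11.22..3..
After op 4 (move_right): buffer="oplhalhzihmp" (len 12), cursors c1@5 c2@8 c3@11, authorship ..11.22..3..
After op 5 (move_left): buffer="oplhalhzihmp" (len 12), cursors c1@4 c2@7 c3@10, authorship ..11.22..3..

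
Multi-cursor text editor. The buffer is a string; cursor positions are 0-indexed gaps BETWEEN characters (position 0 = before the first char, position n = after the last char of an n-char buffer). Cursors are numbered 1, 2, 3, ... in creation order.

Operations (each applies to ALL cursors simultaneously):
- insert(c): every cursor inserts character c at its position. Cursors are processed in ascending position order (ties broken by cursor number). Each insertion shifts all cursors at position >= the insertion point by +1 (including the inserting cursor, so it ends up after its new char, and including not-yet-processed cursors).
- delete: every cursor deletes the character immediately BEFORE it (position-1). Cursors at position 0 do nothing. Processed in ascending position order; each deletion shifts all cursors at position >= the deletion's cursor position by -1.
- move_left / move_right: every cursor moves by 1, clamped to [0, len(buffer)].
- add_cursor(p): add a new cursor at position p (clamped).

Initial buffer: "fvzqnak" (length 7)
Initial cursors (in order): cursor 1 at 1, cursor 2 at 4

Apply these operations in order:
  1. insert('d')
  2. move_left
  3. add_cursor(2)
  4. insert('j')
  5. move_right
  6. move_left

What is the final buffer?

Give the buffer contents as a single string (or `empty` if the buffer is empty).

After op 1 (insert('d')): buffer="fdvzqdnak" (len 9), cursors c1@2 c2@6, authorship .1...2...
After op 2 (move_left): buffer="fdvzqdnak" (len 9), cursors c1@1 c2@5, authorship .1...2...
After op 3 (add_cursor(2)): buffer="fdvzqdnak" (len 9), cursors c1@1 c3@2 c2@5, authorship .1...2...
After op 4 (insert('j')): buffer="fjdjvzqjdnak" (len 12), cursors c1@2 c3@4 c2@8, authorship .113...22...
After op 5 (move_right): buffer="fjdjvzqjdnak" (len 12), cursors c1@3 c3@5 c2@9, authorship .113...22...
After op 6 (move_left): buffer="fjdjvzqjdnak" (len 12), cursors c1@2 c3@4 c2@8, authorship .113...22...

Answer: fjdjvzqjdnak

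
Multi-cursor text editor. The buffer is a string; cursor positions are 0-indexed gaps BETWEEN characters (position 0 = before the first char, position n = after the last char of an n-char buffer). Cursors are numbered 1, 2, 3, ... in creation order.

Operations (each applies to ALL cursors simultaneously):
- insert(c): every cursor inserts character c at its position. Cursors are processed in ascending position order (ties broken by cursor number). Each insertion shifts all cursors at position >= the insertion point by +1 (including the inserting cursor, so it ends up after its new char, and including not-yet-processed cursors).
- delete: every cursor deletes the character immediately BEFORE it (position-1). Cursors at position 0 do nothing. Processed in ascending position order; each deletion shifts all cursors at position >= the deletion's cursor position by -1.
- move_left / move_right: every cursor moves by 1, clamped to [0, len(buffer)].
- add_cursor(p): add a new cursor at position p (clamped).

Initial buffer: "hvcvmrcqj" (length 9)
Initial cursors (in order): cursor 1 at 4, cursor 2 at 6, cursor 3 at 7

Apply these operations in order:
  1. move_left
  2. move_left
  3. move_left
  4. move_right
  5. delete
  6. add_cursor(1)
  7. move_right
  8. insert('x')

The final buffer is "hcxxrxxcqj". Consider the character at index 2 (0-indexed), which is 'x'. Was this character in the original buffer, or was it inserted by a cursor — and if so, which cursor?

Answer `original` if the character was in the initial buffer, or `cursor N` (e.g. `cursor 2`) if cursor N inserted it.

After op 1 (move_left): buffer="hvcvmrcqj" (len 9), cursors c1@3 c2@5 c3@6, authorship .........
After op 2 (move_left): buffer="hvcvmrcqj" (len 9), cursors c1@2 c2@4 c3@5, authorship .........
After op 3 (move_left): buffer="hvcvmrcqj" (len 9), cursors c1@1 c2@3 c3@4, authorship .........
After op 4 (move_right): buffer="hvcvmrcqj" (len 9), cursors c1@2 c2@4 c3@5, authorship .........
After op 5 (delete): buffer="hcrcqj" (len 6), cursors c1@1 c2@2 c3@2, authorship ......
After op 6 (add_cursor(1)): buffer="hcrcqj" (len 6), cursors c1@1 c4@1 c2@2 c3@2, authorship ......
After op 7 (move_right): buffer="hcrcqj" (len 6), cursors c1@2 c4@2 c2@3 c3@3, authorship ......
After op 8 (insert('x')): buffer="hcxxrxxcqj" (len 10), cursors c1@4 c4@4 c2@7 c3@7, authorship ..14.23...
Authorship (.=original, N=cursor N): . . 1 4 . 2 3 . . .
Index 2: author = 1

Answer: cursor 1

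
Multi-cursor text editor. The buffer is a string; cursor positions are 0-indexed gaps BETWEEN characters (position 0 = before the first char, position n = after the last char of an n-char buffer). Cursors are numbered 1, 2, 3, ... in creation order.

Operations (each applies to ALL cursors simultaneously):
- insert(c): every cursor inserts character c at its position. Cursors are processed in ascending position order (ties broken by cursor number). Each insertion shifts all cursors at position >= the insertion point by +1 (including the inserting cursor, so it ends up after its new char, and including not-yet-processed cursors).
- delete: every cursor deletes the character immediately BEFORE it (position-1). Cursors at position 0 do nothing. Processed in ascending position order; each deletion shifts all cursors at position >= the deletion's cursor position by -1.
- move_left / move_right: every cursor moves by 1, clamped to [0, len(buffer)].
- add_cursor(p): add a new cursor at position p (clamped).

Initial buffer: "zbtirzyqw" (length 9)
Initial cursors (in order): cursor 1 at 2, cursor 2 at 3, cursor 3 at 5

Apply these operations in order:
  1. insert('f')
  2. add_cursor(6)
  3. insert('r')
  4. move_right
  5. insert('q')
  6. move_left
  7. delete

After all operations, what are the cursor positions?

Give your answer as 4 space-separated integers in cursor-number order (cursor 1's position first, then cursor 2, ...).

After op 1 (insert('f')): buffer="zbftfirfzyqw" (len 12), cursors c1@3 c2@5 c3@8, authorship ..1.2..3....
After op 2 (add_cursor(6)): buffer="zbftfirfzyqw" (len 12), cursors c1@3 c2@5 c4@6 c3@8, authorship ..1.2..3....
After op 3 (insert('r')): buffer="zbfrtfrirrfrzyqw" (len 16), cursors c1@4 c2@7 c4@9 c3@12, authorship ..11.22.4.33....
After op 4 (move_right): buffer="zbfrtfrirrfrzyqw" (len 16), cursors c1@5 c2@8 c4@10 c3@13, authorship ..11.22.4.33....
After op 5 (insert('q')): buffer="zbfrtqfriqrrqfrzqyqw" (len 20), cursors c1@6 c2@10 c4@13 c3@17, authorship ..11.122.24.433.3...
After op 6 (move_left): buffer="zbfrtqfriqrrqfrzqyqw" (len 20), cursors c1@5 c2@9 c4@12 c3@16, authorship ..11.122.24.433.3...
After op 7 (delete): buffer="zbfrqfrqrqfrqyqw" (len 16), cursors c1@4 c2@7 c4@9 c3@12, authorship ..11122244333...

Answer: 4 7 12 9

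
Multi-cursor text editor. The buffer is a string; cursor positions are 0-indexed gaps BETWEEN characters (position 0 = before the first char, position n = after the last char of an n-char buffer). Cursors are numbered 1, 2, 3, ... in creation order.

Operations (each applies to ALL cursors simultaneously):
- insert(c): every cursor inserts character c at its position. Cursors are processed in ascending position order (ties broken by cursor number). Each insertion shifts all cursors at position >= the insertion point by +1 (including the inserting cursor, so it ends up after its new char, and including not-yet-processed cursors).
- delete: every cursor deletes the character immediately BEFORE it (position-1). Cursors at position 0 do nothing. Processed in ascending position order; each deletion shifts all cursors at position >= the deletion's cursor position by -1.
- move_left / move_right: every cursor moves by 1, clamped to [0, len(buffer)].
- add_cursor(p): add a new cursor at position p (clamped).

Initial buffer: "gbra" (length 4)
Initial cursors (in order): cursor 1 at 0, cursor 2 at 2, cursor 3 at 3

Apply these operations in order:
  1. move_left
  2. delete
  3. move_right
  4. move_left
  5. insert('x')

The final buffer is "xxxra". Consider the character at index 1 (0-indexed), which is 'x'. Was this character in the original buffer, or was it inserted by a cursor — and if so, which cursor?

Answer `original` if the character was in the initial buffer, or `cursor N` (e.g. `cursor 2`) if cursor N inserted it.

After op 1 (move_left): buffer="gbra" (len 4), cursors c1@0 c2@1 c3@2, authorship ....
After op 2 (delete): buffer="ra" (len 2), cursors c1@0 c2@0 c3@0, authorship ..
After op 3 (move_right): buffer="ra" (len 2), cursors c1@1 c2@1 c3@1, authorship ..
After op 4 (move_left): buffer="ra" (len 2), cursors c1@0 c2@0 c3@0, authorship ..
After op 5 (insert('x')): buffer="xxxra" (len 5), cursors c1@3 c2@3 c3@3, authorship 123..
Authorship (.=original, N=cursor N): 1 2 3 . .
Index 1: author = 2

Answer: cursor 2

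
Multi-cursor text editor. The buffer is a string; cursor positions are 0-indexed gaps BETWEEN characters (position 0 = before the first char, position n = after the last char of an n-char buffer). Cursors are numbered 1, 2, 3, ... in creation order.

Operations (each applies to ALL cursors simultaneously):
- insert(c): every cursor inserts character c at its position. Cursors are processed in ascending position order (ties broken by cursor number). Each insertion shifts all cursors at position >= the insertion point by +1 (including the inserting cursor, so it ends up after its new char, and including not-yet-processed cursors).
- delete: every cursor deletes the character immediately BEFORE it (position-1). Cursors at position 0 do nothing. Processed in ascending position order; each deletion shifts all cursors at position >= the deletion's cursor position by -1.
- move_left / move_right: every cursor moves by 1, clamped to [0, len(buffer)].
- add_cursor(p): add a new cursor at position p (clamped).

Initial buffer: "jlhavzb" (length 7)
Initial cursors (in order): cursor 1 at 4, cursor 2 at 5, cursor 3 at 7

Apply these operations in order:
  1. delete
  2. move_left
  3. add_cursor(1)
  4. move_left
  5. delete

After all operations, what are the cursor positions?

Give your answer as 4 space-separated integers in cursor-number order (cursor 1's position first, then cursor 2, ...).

Answer: 0 0 0 0

Derivation:
After op 1 (delete): buffer="jlhz" (len 4), cursors c1@3 c2@3 c3@4, authorship ....
After op 2 (move_left): buffer="jlhz" (len 4), cursors c1@2 c2@2 c3@3, authorship ....
After op 3 (add_cursor(1)): buffer="jlhz" (len 4), cursors c4@1 c1@2 c2@2 c3@3, authorship ....
After op 4 (move_left): buffer="jlhz" (len 4), cursors c4@0 c1@1 c2@1 c3@2, authorship ....
After op 5 (delete): buffer="hz" (len 2), cursors c1@0 c2@0 c3@0 c4@0, authorship ..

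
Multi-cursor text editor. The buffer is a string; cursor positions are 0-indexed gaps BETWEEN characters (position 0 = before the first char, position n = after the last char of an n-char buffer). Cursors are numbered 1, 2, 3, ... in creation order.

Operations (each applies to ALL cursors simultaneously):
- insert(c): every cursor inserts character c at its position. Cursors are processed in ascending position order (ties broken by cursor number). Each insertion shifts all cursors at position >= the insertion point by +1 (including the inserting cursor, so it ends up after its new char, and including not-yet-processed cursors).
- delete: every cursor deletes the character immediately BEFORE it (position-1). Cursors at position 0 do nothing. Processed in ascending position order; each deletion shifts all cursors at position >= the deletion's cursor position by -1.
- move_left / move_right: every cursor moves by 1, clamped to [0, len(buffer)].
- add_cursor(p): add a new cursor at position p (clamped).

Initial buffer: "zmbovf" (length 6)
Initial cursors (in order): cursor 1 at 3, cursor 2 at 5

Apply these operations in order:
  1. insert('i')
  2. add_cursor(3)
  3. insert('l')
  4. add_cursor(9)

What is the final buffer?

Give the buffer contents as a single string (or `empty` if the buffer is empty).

Answer: zmblilovilf

Derivation:
After op 1 (insert('i')): buffer="zmbiovif" (len 8), cursors c1@4 c2@7, authorship ...1..2.
After op 2 (add_cursor(3)): buffer="zmbiovif" (len 8), cursors c3@3 c1@4 c2@7, authorship ...1..2.
After op 3 (insert('l')): buffer="zmblilovilf" (len 11), cursors c3@4 c1@6 c2@10, authorship ...311..22.
After op 4 (add_cursor(9)): buffer="zmblilovilf" (len 11), cursors c3@4 c1@6 c4@9 c2@10, authorship ...311..22.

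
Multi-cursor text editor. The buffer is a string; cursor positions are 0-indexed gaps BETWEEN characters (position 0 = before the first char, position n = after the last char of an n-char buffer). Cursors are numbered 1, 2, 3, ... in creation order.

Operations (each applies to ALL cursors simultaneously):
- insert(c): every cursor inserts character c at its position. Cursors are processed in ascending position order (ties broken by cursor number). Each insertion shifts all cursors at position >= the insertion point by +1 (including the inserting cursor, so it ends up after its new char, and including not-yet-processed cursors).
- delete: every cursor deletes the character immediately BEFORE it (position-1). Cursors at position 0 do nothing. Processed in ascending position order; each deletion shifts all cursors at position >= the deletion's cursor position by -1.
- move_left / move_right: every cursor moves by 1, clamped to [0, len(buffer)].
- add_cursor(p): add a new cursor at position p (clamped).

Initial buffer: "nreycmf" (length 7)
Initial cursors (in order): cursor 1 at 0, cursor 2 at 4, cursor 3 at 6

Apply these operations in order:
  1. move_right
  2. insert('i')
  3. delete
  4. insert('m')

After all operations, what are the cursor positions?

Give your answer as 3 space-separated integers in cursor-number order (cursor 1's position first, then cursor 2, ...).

Answer: 2 7 10

Derivation:
After op 1 (move_right): buffer="nreycmf" (len 7), cursors c1@1 c2@5 c3@7, authorship .......
After op 2 (insert('i')): buffer="nireycimfi" (len 10), cursors c1@2 c2@7 c3@10, authorship .1....2..3
After op 3 (delete): buffer="nreycmf" (len 7), cursors c1@1 c2@5 c3@7, authorship .......
After op 4 (insert('m')): buffer="nmreycmmfm" (len 10), cursors c1@2 c2@7 c3@10, authorship .1....2..3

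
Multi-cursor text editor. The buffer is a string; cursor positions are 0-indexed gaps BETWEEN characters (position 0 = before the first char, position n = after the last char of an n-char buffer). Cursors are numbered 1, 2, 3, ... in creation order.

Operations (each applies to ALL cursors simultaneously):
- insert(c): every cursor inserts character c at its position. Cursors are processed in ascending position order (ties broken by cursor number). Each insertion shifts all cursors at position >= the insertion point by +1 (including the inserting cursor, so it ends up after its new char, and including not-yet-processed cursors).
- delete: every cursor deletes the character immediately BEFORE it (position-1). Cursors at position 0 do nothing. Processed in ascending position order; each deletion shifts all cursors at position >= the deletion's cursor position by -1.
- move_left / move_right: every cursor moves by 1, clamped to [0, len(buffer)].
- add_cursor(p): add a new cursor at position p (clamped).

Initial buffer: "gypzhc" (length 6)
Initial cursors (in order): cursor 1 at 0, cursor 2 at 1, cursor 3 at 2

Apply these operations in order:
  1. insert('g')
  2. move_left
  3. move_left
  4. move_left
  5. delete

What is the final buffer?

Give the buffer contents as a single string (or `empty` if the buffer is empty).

Answer: ggygpzhc

Derivation:
After op 1 (insert('g')): buffer="gggygpzhc" (len 9), cursors c1@1 c2@3 c3@5, authorship 1.2.3....
After op 2 (move_left): buffer="gggygpzhc" (len 9), cursors c1@0 c2@2 c3@4, authorship 1.2.3....
After op 3 (move_left): buffer="gggygpzhc" (len 9), cursors c1@0 c2@1 c3@3, authorship 1.2.3....
After op 4 (move_left): buffer="gggygpzhc" (len 9), cursors c1@0 c2@0 c3@2, authorship 1.2.3....
After op 5 (delete): buffer="ggygpzhc" (len 8), cursors c1@0 c2@0 c3@1, authorship 12.3....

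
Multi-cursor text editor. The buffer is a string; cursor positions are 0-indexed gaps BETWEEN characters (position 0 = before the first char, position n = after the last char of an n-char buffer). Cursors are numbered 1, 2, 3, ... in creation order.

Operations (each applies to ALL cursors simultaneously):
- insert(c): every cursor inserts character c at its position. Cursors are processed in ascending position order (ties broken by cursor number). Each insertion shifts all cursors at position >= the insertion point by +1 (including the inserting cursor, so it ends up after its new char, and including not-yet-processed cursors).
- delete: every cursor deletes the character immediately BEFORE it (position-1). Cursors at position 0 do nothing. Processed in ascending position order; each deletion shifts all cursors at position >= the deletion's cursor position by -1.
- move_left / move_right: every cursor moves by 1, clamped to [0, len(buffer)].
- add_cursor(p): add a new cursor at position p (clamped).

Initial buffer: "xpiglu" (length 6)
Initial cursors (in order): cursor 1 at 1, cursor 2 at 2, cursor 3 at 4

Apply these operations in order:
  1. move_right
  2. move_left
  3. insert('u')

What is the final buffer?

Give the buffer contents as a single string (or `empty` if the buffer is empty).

After op 1 (move_right): buffer="xpiglu" (len 6), cursors c1@2 c2@3 c3@5, authorship ......
After op 2 (move_left): buffer="xpiglu" (len 6), cursors c1@1 c2@2 c3@4, authorship ......
After op 3 (insert('u')): buffer="xupuigulu" (len 9), cursors c1@2 c2@4 c3@7, authorship .1.2..3..

Answer: xupuigulu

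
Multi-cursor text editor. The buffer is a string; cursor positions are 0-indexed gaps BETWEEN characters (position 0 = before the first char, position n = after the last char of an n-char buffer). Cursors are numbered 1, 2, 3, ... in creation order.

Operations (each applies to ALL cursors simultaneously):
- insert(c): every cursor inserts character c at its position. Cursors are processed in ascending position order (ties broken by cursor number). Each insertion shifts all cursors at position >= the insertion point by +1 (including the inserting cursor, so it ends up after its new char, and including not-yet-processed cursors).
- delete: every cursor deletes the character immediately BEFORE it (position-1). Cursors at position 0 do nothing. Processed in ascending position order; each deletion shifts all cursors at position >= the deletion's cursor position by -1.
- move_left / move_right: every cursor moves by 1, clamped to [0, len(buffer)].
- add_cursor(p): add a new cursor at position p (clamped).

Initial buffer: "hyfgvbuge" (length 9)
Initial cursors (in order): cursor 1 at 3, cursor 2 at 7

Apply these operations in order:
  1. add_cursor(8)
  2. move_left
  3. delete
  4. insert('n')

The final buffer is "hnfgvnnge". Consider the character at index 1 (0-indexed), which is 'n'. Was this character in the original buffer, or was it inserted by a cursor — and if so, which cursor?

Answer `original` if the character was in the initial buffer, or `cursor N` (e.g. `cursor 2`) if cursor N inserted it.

After op 1 (add_cursor(8)): buffer="hyfgvbuge" (len 9), cursors c1@3 c2@7 c3@8, authorship .........
After op 2 (move_left): buffer="hyfgvbuge" (len 9), cursors c1@2 c2@6 c3@7, authorship .........
After op 3 (delete): buffer="hfgvge" (len 6), cursors c1@1 c2@4 c3@4, authorship ......
After op 4 (insert('n')): buffer="hnfgvnnge" (len 9), cursors c1@2 c2@7 c3@7, authorship .1...23..
Authorship (.=original, N=cursor N): . 1 . . . 2 3 . .
Index 1: author = 1

Answer: cursor 1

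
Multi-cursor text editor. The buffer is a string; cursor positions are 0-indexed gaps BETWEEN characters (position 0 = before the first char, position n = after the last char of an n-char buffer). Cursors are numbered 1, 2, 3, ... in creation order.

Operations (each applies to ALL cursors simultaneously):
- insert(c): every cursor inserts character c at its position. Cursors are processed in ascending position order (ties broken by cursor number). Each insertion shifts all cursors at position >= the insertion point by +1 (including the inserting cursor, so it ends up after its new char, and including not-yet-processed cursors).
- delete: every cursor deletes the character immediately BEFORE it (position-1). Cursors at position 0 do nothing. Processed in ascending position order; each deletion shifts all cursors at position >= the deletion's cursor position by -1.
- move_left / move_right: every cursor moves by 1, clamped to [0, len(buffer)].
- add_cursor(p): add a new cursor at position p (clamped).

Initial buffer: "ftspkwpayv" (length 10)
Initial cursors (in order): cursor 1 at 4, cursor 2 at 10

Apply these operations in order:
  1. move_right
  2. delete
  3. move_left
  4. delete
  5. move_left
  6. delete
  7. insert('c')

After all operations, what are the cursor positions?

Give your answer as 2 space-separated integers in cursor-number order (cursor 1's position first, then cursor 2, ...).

After op 1 (move_right): buffer="ftspkwpayv" (len 10), cursors c1@5 c2@10, authorship ..........
After op 2 (delete): buffer="ftspwpay" (len 8), cursors c1@4 c2@8, authorship ........
After op 3 (move_left): buffer="ftspwpay" (len 8), cursors c1@3 c2@7, authorship ........
After op 4 (delete): buffer="ftpwpy" (len 6), cursors c1@2 c2@5, authorship ......
After op 5 (move_left): buffer="ftpwpy" (len 6), cursors c1@1 c2@4, authorship ......
After op 6 (delete): buffer="tppy" (len 4), cursors c1@0 c2@2, authorship ....
After op 7 (insert('c')): buffer="ctpcpy" (len 6), cursors c1@1 c2@4, authorship 1..2..

Answer: 1 4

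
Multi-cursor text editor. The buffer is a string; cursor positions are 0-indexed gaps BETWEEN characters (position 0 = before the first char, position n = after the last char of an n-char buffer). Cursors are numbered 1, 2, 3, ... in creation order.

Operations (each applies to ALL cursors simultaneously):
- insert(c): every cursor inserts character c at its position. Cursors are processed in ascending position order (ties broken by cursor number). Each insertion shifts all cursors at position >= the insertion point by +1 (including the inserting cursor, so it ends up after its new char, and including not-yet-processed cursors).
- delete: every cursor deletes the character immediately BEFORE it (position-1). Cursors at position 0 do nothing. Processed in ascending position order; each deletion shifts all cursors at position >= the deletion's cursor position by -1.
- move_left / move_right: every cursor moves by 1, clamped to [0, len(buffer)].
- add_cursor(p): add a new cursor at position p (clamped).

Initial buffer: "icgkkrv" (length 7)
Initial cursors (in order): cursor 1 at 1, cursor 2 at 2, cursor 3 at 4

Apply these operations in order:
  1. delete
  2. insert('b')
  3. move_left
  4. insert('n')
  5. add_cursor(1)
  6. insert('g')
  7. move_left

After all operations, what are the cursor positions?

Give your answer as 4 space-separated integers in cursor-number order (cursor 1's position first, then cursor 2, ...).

After op 1 (delete): buffer="gkrv" (len 4), cursors c1@0 c2@0 c3@1, authorship ....
After op 2 (insert('b')): buffer="bbgbkrv" (len 7), cursors c1@2 c2@2 c3@4, authorship 12.3...
After op 3 (move_left): buffer="bbgbkrv" (len 7), cursors c1@1 c2@1 c3@3, authorship 12.3...
After op 4 (insert('n')): buffer="bnnbgnbkrv" (len 10), cursors c1@3 c2@3 c3@6, authorship 1122.33...
After op 5 (add_cursor(1)): buffer="bnnbgnbkrv" (len 10), cursors c4@1 c1@3 c2@3 c3@6, authorship 1122.33...
After op 6 (insert('g')): buffer="bgnnggbgngbkrv" (len 14), cursors c4@2 c1@6 c2@6 c3@10, authorship 1412122.333...
After op 7 (move_left): buffer="bgnnggbgngbkrv" (len 14), cursors c4@1 c1@5 c2@5 c3@9, authorship 1412122.333...

Answer: 5 5 9 1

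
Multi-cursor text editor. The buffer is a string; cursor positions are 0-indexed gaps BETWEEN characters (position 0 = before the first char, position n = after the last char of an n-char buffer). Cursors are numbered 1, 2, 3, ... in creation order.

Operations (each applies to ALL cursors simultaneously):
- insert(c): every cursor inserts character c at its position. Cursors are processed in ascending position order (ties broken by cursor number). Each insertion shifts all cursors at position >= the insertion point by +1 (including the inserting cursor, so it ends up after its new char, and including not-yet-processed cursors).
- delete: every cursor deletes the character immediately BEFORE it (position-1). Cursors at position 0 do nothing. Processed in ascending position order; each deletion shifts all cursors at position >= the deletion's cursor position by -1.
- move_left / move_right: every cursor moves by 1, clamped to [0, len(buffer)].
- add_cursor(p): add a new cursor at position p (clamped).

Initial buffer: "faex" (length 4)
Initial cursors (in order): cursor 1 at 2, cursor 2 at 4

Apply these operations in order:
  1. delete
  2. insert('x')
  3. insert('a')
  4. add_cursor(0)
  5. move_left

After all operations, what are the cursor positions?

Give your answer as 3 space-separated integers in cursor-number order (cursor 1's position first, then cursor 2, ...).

Answer: 2 5 0

Derivation:
After op 1 (delete): buffer="fe" (len 2), cursors c1@1 c2@2, authorship ..
After op 2 (insert('x')): buffer="fxex" (len 4), cursors c1@2 c2@4, authorship .1.2
After op 3 (insert('a')): buffer="fxaexa" (len 6), cursors c1@3 c2@6, authorship .11.22
After op 4 (add_cursor(0)): buffer="fxaexa" (len 6), cursors c3@0 c1@3 c2@6, authorship .11.22
After op 5 (move_left): buffer="fxaexa" (len 6), cursors c3@0 c1@2 c2@5, authorship .11.22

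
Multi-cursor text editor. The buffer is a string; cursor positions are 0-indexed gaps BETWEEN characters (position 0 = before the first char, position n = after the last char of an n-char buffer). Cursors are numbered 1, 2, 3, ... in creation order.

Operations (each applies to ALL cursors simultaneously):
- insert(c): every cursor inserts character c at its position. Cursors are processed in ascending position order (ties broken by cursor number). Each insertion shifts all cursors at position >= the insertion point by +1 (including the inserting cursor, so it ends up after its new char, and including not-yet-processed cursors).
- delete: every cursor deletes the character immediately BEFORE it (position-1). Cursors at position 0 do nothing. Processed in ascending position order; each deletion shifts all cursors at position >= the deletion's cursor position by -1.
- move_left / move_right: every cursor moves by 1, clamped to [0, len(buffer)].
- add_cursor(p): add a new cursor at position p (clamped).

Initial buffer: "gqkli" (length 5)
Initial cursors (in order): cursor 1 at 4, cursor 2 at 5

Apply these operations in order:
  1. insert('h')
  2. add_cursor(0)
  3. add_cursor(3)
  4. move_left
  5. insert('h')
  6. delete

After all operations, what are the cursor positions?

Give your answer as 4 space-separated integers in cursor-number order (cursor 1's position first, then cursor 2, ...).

Answer: 4 6 0 2

Derivation:
After op 1 (insert('h')): buffer="gqklhih" (len 7), cursors c1@5 c2@7, authorship ....1.2
After op 2 (add_cursor(0)): buffer="gqklhih" (len 7), cursors c3@0 c1@5 c2@7, authorship ....1.2
After op 3 (add_cursor(3)): buffer="gqklhih" (len 7), cursors c3@0 c4@3 c1@5 c2@7, authorship ....1.2
After op 4 (move_left): buffer="gqklhih" (len 7), cursors c3@0 c4@2 c1@4 c2@6, authorship ....1.2
After op 5 (insert('h')): buffer="hgqhklhhihh" (len 11), cursors c3@1 c4@4 c1@7 c2@10, authorship 3..4..11.22
After op 6 (delete): buffer="gqklhih" (len 7), cursors c3@0 c4@2 c1@4 c2@6, authorship ....1.2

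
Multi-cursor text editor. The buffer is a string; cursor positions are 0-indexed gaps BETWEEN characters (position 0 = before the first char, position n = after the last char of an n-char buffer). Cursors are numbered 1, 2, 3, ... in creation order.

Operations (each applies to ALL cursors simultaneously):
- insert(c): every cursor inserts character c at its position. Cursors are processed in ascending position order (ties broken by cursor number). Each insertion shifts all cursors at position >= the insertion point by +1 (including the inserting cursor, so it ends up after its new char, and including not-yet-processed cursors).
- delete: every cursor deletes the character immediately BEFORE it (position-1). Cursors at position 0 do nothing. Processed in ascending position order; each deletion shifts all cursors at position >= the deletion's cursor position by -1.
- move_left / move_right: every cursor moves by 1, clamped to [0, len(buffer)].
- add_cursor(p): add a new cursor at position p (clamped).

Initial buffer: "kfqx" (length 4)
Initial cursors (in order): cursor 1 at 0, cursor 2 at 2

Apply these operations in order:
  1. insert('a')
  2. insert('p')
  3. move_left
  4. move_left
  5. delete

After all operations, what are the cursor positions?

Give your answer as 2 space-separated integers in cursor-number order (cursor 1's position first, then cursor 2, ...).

Answer: 0 3

Derivation:
After op 1 (insert('a')): buffer="akfaqx" (len 6), cursors c1@1 c2@4, authorship 1..2..
After op 2 (insert('p')): buffer="apkfapqx" (len 8), cursors c1@2 c2@6, authorship 11..22..
After op 3 (move_left): buffer="apkfapqx" (len 8), cursors c1@1 c2@5, authorship 11..22..
After op 4 (move_left): buffer="apkfapqx" (len 8), cursors c1@0 c2@4, authorship 11..22..
After op 5 (delete): buffer="apkapqx" (len 7), cursors c1@0 c2@3, authorship 11.22..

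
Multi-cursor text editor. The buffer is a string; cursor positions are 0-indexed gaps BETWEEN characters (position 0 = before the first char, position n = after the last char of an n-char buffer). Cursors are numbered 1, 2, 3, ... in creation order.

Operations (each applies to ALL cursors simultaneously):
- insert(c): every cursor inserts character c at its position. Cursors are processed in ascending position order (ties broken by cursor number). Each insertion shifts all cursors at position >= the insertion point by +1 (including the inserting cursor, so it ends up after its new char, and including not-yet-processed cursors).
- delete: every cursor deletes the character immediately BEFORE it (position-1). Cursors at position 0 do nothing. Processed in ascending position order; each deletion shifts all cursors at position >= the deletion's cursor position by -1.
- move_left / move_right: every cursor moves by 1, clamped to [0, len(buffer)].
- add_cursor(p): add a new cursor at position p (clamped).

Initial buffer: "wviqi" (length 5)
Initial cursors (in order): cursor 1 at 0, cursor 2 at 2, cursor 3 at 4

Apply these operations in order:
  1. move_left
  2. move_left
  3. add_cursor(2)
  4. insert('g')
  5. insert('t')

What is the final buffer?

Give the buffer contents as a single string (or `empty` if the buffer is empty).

Answer: ggttwvggttiqi

Derivation:
After op 1 (move_left): buffer="wviqi" (len 5), cursors c1@0 c2@1 c3@3, authorship .....
After op 2 (move_left): buffer="wviqi" (len 5), cursors c1@0 c2@0 c3@2, authorship .....
After op 3 (add_cursor(2)): buffer="wviqi" (len 5), cursors c1@0 c2@0 c3@2 c4@2, authorship .....
After op 4 (insert('g')): buffer="ggwvggiqi" (len 9), cursors c1@2 c2@2 c3@6 c4@6, authorship 12..34...
After op 5 (insert('t')): buffer="ggttwvggttiqi" (len 13), cursors c1@4 c2@4 c3@10 c4@10, authorship 1212..3434...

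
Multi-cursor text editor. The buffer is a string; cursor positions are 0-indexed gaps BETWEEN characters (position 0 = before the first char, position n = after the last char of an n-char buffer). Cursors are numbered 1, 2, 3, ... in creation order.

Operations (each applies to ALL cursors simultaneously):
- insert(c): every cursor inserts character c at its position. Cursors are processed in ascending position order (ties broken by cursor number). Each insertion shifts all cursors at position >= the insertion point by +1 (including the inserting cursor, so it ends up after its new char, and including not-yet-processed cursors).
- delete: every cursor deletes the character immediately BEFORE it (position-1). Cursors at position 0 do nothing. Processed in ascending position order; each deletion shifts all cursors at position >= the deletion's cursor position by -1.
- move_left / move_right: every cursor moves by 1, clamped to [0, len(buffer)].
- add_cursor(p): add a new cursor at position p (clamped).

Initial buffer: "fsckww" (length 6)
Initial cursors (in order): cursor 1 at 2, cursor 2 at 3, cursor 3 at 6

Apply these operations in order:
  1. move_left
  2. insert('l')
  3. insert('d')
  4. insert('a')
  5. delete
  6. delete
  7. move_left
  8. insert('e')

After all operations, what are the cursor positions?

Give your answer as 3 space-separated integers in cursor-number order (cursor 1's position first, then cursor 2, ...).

Answer: 2 5 10

Derivation:
After op 1 (move_left): buffer="fsckww" (len 6), cursors c1@1 c2@2 c3@5, authorship ......
After op 2 (insert('l')): buffer="flslckwlw" (len 9), cursors c1@2 c2@4 c3@8, authorship .1.2...3.
After op 3 (insert('d')): buffer="fldsldckwldw" (len 12), cursors c1@3 c2@6 c3@11, authorship .11.22...33.
After op 4 (insert('a')): buffer="fldasldackwldaw" (len 15), cursors c1@4 c2@8 c3@14, authorship .111.222...333.
After op 5 (delete): buffer="fldsldckwldw" (len 12), cursors c1@3 c2@6 c3@11, authorship .11.22...33.
After op 6 (delete): buffer="flslckwlw" (len 9), cursors c1@2 c2@4 c3@8, authorship .1.2...3.
After op 7 (move_left): buffer="flslckwlw" (len 9), cursors c1@1 c2@3 c3@7, authorship .1.2...3.
After op 8 (insert('e')): buffer="felselckwelw" (len 12), cursors c1@2 c2@5 c3@10, authorship .11.22...33.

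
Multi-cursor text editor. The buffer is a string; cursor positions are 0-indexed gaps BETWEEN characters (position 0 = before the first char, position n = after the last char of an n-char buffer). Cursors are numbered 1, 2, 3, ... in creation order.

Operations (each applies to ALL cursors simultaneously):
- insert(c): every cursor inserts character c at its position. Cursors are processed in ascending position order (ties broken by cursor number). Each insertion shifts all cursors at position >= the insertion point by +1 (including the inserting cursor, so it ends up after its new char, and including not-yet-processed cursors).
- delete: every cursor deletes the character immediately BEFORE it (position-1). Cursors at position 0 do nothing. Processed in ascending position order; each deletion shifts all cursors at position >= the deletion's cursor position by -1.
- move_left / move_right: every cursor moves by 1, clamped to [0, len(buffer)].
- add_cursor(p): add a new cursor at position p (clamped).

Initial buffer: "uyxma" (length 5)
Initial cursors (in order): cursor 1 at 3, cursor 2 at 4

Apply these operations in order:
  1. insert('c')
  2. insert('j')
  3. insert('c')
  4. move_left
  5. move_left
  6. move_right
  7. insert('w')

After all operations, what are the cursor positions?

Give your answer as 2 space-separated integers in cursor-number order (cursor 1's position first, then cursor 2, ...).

Answer: 6 11

Derivation:
After op 1 (insert('c')): buffer="uyxcmca" (len 7), cursors c1@4 c2@6, authorship ...1.2.
After op 2 (insert('j')): buffer="uyxcjmcja" (len 9), cursors c1@5 c2@8, authorship ...11.22.
After op 3 (insert('c')): buffer="uyxcjcmcjca" (len 11), cursors c1@6 c2@10, authorship ...111.222.
After op 4 (move_left): buffer="uyxcjcmcjca" (len 11), cursors c1@5 c2@9, authorship ...111.222.
After op 5 (move_left): buffer="uyxcjcmcjca" (len 11), cursors c1@4 c2@8, authorship ...111.222.
After op 6 (move_right): buffer="uyxcjcmcjca" (len 11), cursors c1@5 c2@9, authorship ...111.222.
After op 7 (insert('w')): buffer="uyxcjwcmcjwca" (len 13), cursors c1@6 c2@11, authorship ...1111.2222.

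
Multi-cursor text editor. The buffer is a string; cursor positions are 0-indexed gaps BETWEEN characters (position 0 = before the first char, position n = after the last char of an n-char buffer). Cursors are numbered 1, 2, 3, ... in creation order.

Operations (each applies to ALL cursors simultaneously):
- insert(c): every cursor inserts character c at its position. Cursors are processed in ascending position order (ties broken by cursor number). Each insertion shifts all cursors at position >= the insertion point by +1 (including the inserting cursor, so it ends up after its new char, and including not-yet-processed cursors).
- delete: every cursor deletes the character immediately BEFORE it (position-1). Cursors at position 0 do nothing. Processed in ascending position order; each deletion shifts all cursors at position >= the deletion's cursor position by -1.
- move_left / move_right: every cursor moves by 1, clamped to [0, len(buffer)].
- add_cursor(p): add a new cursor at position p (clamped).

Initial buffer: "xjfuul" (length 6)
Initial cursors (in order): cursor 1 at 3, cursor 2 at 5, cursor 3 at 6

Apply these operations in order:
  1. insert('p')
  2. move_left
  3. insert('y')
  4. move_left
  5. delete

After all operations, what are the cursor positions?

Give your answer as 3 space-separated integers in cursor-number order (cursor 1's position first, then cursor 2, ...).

Answer: 2 5 7

Derivation:
After op 1 (insert('p')): buffer="xjfpuuplp" (len 9), cursors c1@4 c2@7 c3@9, authorship ...1..2.3
After op 2 (move_left): buffer="xjfpuuplp" (len 9), cursors c1@3 c2@6 c3@8, authorship ...1..2.3
After op 3 (insert('y')): buffer="xjfypuuyplyp" (len 12), cursors c1@4 c2@8 c3@11, authorship ...11..22.33
After op 4 (move_left): buffer="xjfypuuyplyp" (len 12), cursors c1@3 c2@7 c3@10, authorship ...11..22.33
After op 5 (delete): buffer="xjypuypyp" (len 9), cursors c1@2 c2@5 c3@7, authorship ..11.2233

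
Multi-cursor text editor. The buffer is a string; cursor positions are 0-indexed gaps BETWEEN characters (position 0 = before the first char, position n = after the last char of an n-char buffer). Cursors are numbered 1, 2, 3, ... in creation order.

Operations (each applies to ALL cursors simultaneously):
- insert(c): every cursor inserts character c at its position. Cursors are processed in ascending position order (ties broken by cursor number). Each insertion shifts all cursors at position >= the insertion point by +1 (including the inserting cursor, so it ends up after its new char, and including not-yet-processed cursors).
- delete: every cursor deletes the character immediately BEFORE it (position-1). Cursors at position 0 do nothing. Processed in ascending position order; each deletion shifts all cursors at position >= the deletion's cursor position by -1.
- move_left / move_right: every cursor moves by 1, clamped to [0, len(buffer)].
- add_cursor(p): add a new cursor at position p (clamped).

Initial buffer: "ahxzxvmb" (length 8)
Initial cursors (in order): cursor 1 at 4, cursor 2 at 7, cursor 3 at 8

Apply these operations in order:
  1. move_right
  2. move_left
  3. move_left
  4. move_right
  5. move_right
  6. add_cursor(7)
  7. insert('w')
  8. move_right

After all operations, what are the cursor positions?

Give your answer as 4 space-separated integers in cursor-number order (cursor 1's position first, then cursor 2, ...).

Answer: 7 12 12 10

Derivation:
After op 1 (move_right): buffer="ahxzxvmb" (len 8), cursors c1@5 c2@8 c3@8, authorship ........
After op 2 (move_left): buffer="ahxzxvmb" (len 8), cursors c1@4 c2@7 c3@7, authorship ........
After op 3 (move_left): buffer="ahxzxvmb" (len 8), cursors c1@3 c2@6 c3@6, authorship ........
After op 4 (move_right): buffer="ahxzxvmb" (len 8), cursors c1@4 c2@7 c3@7, authorship ........
After op 5 (move_right): buffer="ahxzxvmb" (len 8), cursors c1@5 c2@8 c3@8, authorship ........
After op 6 (add_cursor(7)): buffer="ahxzxvmb" (len 8), cursors c1@5 c4@7 c2@8 c3@8, authorship ........
After op 7 (insert('w')): buffer="ahxzxwvmwbww" (len 12), cursors c1@6 c4@9 c2@12 c3@12, authorship .....1..4.23
After op 8 (move_right): buffer="ahxzxwvmwbww" (len 12), cursors c1@7 c4@10 c2@12 c3@12, authorship .....1..4.23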